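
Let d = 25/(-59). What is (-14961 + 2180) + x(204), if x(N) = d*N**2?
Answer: -1794479/59 ≈ -30415.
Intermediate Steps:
d = -25/59 (d = 25*(-1/59) = -25/59 ≈ -0.42373)
x(N) = -25*N**2/59
(-14961 + 2180) + x(204) = (-14961 + 2180) - 25/59*204**2 = -12781 - 25/59*41616 = -12781 - 1040400/59 = -1794479/59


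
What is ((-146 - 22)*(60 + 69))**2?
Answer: 469675584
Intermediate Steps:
((-146 - 22)*(60 + 69))**2 = (-168*129)**2 = (-21672)**2 = 469675584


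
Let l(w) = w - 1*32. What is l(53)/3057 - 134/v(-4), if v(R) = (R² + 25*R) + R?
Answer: 68581/44836 ≈ 1.5296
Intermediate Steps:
l(w) = -32 + w (l(w) = w - 32 = -32 + w)
v(R) = R² + 26*R
l(53)/3057 - 134/v(-4) = (-32 + 53)/3057 - 134*(-1/(4*(26 - 4))) = 21*(1/3057) - 134/((-4*22)) = 7/1019 - 134/(-88) = 7/1019 - 134*(-1/88) = 7/1019 + 67/44 = 68581/44836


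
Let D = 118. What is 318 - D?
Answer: 200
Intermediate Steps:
318 - D = 318 - 1*118 = 318 - 118 = 200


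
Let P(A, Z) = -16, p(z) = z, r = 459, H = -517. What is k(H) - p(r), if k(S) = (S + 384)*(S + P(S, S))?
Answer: 70430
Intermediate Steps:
k(S) = (-16 + S)*(384 + S) (k(S) = (S + 384)*(S - 16) = (384 + S)*(-16 + S) = (-16 + S)*(384 + S))
k(H) - p(r) = (-6144 + (-517)² + 368*(-517)) - 1*459 = (-6144 + 267289 - 190256) - 459 = 70889 - 459 = 70430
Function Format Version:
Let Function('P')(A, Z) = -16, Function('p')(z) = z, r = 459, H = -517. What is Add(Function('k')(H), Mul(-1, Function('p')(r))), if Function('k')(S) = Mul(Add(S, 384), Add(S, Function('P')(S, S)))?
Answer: 70430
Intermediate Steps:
Function('k')(S) = Mul(Add(-16, S), Add(384, S)) (Function('k')(S) = Mul(Add(S, 384), Add(S, -16)) = Mul(Add(384, S), Add(-16, S)) = Mul(Add(-16, S), Add(384, S)))
Add(Function('k')(H), Mul(-1, Function('p')(r))) = Add(Add(-6144, Pow(-517, 2), Mul(368, -517)), Mul(-1, 459)) = Add(Add(-6144, 267289, -190256), -459) = Add(70889, -459) = 70430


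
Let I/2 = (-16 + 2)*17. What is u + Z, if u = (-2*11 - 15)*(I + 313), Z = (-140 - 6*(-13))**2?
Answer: 9875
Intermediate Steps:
I = -476 (I = 2*((-16 + 2)*17) = 2*(-14*17) = 2*(-238) = -476)
Z = 3844 (Z = (-140 + 78)**2 = (-62)**2 = 3844)
u = 6031 (u = (-2*11 - 15)*(-476 + 313) = (-22 - 15)*(-163) = -37*(-163) = 6031)
u + Z = 6031 + 3844 = 9875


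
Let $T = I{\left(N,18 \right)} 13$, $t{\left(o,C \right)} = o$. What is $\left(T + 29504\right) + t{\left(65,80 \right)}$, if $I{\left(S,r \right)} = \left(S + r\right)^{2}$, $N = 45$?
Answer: $81166$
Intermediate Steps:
$T = 51597$ ($T = \left(45 + 18\right)^{2} \cdot 13 = 63^{2} \cdot 13 = 3969 \cdot 13 = 51597$)
$\left(T + 29504\right) + t{\left(65,80 \right)} = \left(51597 + 29504\right) + 65 = 81101 + 65 = 81166$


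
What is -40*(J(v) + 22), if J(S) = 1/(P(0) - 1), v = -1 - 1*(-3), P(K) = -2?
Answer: -2600/3 ≈ -866.67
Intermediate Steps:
v = 2 (v = -1 + 3 = 2)
J(S) = -⅓ (J(S) = 1/(-2 - 1) = 1/(-3) = -⅓)
-40*(J(v) + 22) = -40*(-⅓ + 22) = -40*65/3 = -2600/3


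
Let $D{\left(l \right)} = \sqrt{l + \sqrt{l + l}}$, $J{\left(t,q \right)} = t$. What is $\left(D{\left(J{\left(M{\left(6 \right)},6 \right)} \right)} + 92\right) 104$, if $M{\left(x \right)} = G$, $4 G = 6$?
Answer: $9568 + 52 \sqrt{6 + 4 \sqrt{3}} \approx 9755.0$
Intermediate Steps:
$G = \frac{3}{2}$ ($G = \frac{1}{4} \cdot 6 = \frac{3}{2} \approx 1.5$)
$M{\left(x \right)} = \frac{3}{2}$
$D{\left(l \right)} = \sqrt{l + \sqrt{2} \sqrt{l}}$ ($D{\left(l \right)} = \sqrt{l + \sqrt{2 l}} = \sqrt{l + \sqrt{2} \sqrt{l}}$)
$\left(D{\left(J{\left(M{\left(6 \right)},6 \right)} \right)} + 92\right) 104 = \left(\sqrt{\frac{3}{2} + \sqrt{2} \sqrt{\frac{3}{2}}} + 92\right) 104 = \left(\sqrt{\frac{3}{2} + \sqrt{2} \frac{\sqrt{6}}{2}} + 92\right) 104 = \left(\sqrt{\frac{3}{2} + \sqrt{3}} + 92\right) 104 = \left(92 + \sqrt{\frac{3}{2} + \sqrt{3}}\right) 104 = 9568 + 104 \sqrt{\frac{3}{2} + \sqrt{3}}$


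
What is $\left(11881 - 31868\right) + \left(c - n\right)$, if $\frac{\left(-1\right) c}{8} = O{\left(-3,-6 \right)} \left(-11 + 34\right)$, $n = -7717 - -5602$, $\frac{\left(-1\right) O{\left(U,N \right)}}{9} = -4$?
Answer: $-24496$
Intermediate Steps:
$O{\left(U,N \right)} = 36$ ($O{\left(U,N \right)} = \left(-9\right) \left(-4\right) = 36$)
$n = -2115$ ($n = -7717 + 5602 = -2115$)
$c = -6624$ ($c = - 8 \cdot 36 \left(-11 + 34\right) = - 8 \cdot 36 \cdot 23 = \left(-8\right) 828 = -6624$)
$\left(11881 - 31868\right) + \left(c - n\right) = \left(11881 - 31868\right) - 4509 = -19987 + \left(-6624 + 2115\right) = -19987 - 4509 = -24496$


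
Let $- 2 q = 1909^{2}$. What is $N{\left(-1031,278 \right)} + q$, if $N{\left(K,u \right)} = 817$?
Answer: $- \frac{3642647}{2} \approx -1.8213 \cdot 10^{6}$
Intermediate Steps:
$q = - \frac{3644281}{2}$ ($q = - \frac{1909^{2}}{2} = \left(- \frac{1}{2}\right) 3644281 = - \frac{3644281}{2} \approx -1.8221 \cdot 10^{6}$)
$N{\left(-1031,278 \right)} + q = 817 - \frac{3644281}{2} = - \frac{3642647}{2}$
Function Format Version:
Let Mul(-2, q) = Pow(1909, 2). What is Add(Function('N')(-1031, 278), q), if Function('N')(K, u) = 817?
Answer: Rational(-3642647, 2) ≈ -1.8213e+6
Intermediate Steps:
q = Rational(-3644281, 2) (q = Mul(Rational(-1, 2), Pow(1909, 2)) = Mul(Rational(-1, 2), 3644281) = Rational(-3644281, 2) ≈ -1.8221e+6)
Add(Function('N')(-1031, 278), q) = Add(817, Rational(-3644281, 2)) = Rational(-3642647, 2)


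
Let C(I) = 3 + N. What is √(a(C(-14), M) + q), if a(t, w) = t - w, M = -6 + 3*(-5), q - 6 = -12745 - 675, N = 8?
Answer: I*√13382 ≈ 115.68*I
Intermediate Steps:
q = -13414 (q = 6 + (-12745 - 675) = 6 - 13420 = -13414)
C(I) = 11 (C(I) = 3 + 8 = 11)
M = -21 (M = -6 - 15 = -21)
√(a(C(-14), M) + q) = √((11 - 1*(-21)) - 13414) = √((11 + 21) - 13414) = √(32 - 13414) = √(-13382) = I*√13382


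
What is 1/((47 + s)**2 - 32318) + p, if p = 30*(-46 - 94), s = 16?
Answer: -119065801/28349 ≈ -4200.0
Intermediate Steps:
p = -4200 (p = 30*(-140) = -4200)
1/((47 + s)**2 - 32318) + p = 1/((47 + 16)**2 - 32318) - 4200 = 1/(63**2 - 32318) - 4200 = 1/(3969 - 32318) - 4200 = 1/(-28349) - 4200 = -1/28349 - 4200 = -119065801/28349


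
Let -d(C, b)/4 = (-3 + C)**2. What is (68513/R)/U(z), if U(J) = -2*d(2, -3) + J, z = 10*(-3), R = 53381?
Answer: -68513/1174382 ≈ -0.058340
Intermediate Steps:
z = -30
d(C, b) = -4*(-3 + C)**2
U(J) = 8 + J (U(J) = -(-8)*(-3 + 2)**2 + J = -(-8)*(-1)**2 + J = -(-8) + J = -2*(-4) + J = 8 + J)
(68513/R)/U(z) = (68513/53381)/(8 - 30) = (68513*(1/53381))/(-22) = (68513/53381)*(-1/22) = -68513/1174382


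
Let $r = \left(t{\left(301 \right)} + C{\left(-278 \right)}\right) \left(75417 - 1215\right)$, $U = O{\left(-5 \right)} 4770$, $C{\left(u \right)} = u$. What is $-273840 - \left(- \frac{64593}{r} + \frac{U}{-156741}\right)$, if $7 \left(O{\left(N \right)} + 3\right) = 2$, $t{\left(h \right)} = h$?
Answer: $- \frac{56974240972189641}{208056644978} \approx -2.7384 \cdot 10^{5}$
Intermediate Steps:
$O{\left(N \right)} = - \frac{19}{7}$ ($O{\left(N \right)} = -3 + \frac{1}{7} \cdot 2 = -3 + \frac{2}{7} = - \frac{19}{7}$)
$U = - \frac{90630}{7}$ ($U = \left(- \frac{19}{7}\right) 4770 = - \frac{90630}{7} \approx -12947.0$)
$r = 1706646$ ($r = \left(301 - 278\right) \left(75417 - 1215\right) = 23 \cdot 74202 = 1706646$)
$-273840 - \left(- \frac{64593}{r} + \frac{U}{-156741}\right) = -273840 - \left(- \frac{64593}{1706646} - \frac{90630}{7 \left(-156741\right)}\right) = -273840 - \left(\left(-64593\right) \frac{1}{1706646} - - \frac{30210}{365729}\right) = -273840 - \left(- \frac{21531}{568882} + \frac{30210}{365729}\right) = -273840 - \frac{9311414121}{208056644978} = - \frac{56974240972189641}{208056644978}$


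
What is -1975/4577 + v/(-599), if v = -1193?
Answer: 4277336/2741623 ≈ 1.5601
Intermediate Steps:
-1975/4577 + v/(-599) = -1975/4577 - 1193/(-599) = -1975*1/4577 - 1193*(-1/599) = -1975/4577 + 1193/599 = 4277336/2741623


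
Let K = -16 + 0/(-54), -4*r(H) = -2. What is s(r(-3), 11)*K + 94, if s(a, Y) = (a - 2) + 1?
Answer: 102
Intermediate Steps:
r(H) = 1/2 (r(H) = -1/4*(-2) = 1/2)
s(a, Y) = -1 + a (s(a, Y) = (-2 + a) + 1 = -1 + a)
K = -16 (K = -16 + 0*(-1/54) = -16 + 0 = -16)
s(r(-3), 11)*K + 94 = (-1 + 1/2)*(-16) + 94 = -1/2*(-16) + 94 = 8 + 94 = 102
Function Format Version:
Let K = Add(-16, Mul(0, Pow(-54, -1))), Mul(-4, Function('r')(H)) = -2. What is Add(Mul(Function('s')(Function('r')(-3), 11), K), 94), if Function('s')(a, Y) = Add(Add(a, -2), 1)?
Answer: 102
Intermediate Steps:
Function('r')(H) = Rational(1, 2) (Function('r')(H) = Mul(Rational(-1, 4), -2) = Rational(1, 2))
Function('s')(a, Y) = Add(-1, a) (Function('s')(a, Y) = Add(Add(-2, a), 1) = Add(-1, a))
K = -16 (K = Add(-16, Mul(0, Rational(-1, 54))) = Add(-16, 0) = -16)
Add(Mul(Function('s')(Function('r')(-3), 11), K), 94) = Add(Mul(Add(-1, Rational(1, 2)), -16), 94) = Add(Mul(Rational(-1, 2), -16), 94) = Add(8, 94) = 102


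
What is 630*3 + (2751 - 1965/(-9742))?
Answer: 45214587/9742 ≈ 4641.2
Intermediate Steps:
630*3 + (2751 - 1965/(-9742)) = 1890 + (2751 - 1965*(-1)/9742) = 1890 + (2751 - 1*(-1965/9742)) = 1890 + (2751 + 1965/9742) = 1890 + 26802207/9742 = 45214587/9742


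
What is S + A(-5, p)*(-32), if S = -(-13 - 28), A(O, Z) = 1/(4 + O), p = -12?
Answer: 73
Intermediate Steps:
S = 41 (S = -1*(-41) = 41)
S + A(-5, p)*(-32) = 41 - 32/(4 - 5) = 41 - 32/(-1) = 41 - 1*(-32) = 41 + 32 = 73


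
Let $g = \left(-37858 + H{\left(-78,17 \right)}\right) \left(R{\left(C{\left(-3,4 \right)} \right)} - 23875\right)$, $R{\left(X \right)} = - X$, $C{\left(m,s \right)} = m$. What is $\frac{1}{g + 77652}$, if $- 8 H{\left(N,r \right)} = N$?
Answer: $\frac{1}{903591076} \approx 1.1067 \cdot 10^{-9}$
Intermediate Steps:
$H{\left(N,r \right)} = - \frac{N}{8}$
$g = 903513424$ ($g = \left(-37858 - - \frac{39}{4}\right) \left(\left(-1\right) \left(-3\right) - 23875\right) = \left(-37858 + \frac{39}{4}\right) \left(3 - 23875\right) = \left(- \frac{151393}{4}\right) \left(-23872\right) = 903513424$)
$\frac{1}{g + 77652} = \frac{1}{903513424 + 77652} = \frac{1}{903591076}$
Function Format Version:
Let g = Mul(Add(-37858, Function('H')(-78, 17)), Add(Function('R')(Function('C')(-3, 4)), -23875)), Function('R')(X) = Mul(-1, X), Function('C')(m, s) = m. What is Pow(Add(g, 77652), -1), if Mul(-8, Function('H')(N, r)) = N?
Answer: Rational(1, 903591076) ≈ 1.1067e-9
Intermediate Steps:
Function('H')(N, r) = Mul(Rational(-1, 8), N)
g = 903513424 (g = Mul(Add(-37858, Mul(Rational(-1, 8), -78)), Add(Mul(-1, -3), -23875)) = Mul(Add(-37858, Rational(39, 4)), Add(3, -23875)) = Mul(Rational(-151393, 4), -23872) = 903513424)
Pow(Add(g, 77652), -1) = Pow(Add(903513424, 77652), -1) = Pow(903591076, -1) = Rational(1, 903591076)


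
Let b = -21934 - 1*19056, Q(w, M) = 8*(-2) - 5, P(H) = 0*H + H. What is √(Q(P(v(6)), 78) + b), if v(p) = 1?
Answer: I*√41011 ≈ 202.51*I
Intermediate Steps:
P(H) = H (P(H) = 0 + H = H)
Q(w, M) = -21 (Q(w, M) = -16 - 5 = -21)
b = -40990 (b = -21934 - 19056 = -40990)
√(Q(P(v(6)), 78) + b) = √(-21 - 40990) = √(-41011) = I*√41011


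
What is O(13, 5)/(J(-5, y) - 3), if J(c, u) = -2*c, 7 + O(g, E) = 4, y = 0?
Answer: -3/7 ≈ -0.42857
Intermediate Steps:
O(g, E) = -3 (O(g, E) = -7 + 4 = -3)
O(13, 5)/(J(-5, y) - 3) = -3/(-2*(-5) - 3) = -3/(10 - 3) = -3/7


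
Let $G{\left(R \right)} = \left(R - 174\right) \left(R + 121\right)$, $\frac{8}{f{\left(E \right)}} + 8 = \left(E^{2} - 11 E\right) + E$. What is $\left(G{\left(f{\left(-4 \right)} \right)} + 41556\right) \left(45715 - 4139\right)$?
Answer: $\frac{7668225470}{9} \approx 8.5203 \cdot 10^{8}$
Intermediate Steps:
$f{\left(E \right)} = \frac{8}{-8 + E^{2} - 10 E}$ ($f{\left(E \right)} = \frac{8}{-8 + \left(\left(E^{2} - 11 E\right) + E\right)} = \frac{8}{-8 + \left(E^{2} - 10 E\right)} = \frac{8}{-8 + E^{2} - 10 E}$)
$G{\left(R \right)} = \left(-174 + R\right) \left(121 + R\right)$
$\left(G{\left(f{\left(-4 \right)} \right)} + 41556\right) \left(45715 - 4139\right) = \left(\left(-21054 + \left(\frac{8}{-8 + \left(-4\right)^{2} - -40}\right)^{2} - 53 \frac{8}{-8 + \left(-4\right)^{2} - -40}\right) + 41556\right) \left(45715 - 4139\right) = \left(\left(-21054 + \left(\frac{8}{-8 + 16 + 40}\right)^{2} - 53 \frac{8}{-8 + 16 + 40}\right) + 41556\right) 41576 = \left(\left(-21054 + \left(\frac{8}{48}\right)^{2} - 53 \cdot \frac{8}{48}\right) + 41556\right) 41576 = \left(\left(-21054 + \left(8 \cdot \frac{1}{48}\right)^{2} - 53 \cdot 8 \cdot \frac{1}{48}\right) + 41556\right) 41576 = \left(\left(-21054 + \left(\frac{1}{6}\right)^{2} - \frac{53}{6}\right) + 41556\right) 41576 = \left(\left(-21054 + \frac{1}{36} - \frac{53}{6}\right) + 41556\right) 41576 = \left(- \frac{758261}{36} + 41556\right) 41576 = \frac{737755}{36} \cdot 41576 = \frac{7668225470}{9}$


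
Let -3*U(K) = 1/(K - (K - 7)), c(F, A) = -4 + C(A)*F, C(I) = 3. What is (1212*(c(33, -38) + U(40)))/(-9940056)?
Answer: -100697/8697549 ≈ -0.011578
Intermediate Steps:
c(F, A) = -4 + 3*F
U(K) = -1/21 (U(K) = -1/(3*(K - (K - 7))) = -1/(3*(K - (-7 + K))) = -1/(3*(K + (7 - K))) = -1/3/7 = -1/3*1/7 = -1/21)
(1212*(c(33, -38) + U(40)))/(-9940056) = (1212*((-4 + 3*33) - 1/21))/(-9940056) = (1212*((-4 + 99) - 1/21))*(-1/9940056) = (1212*(95 - 1/21))*(-1/9940056) = (1212*(1994/21))*(-1/9940056) = (805576/7)*(-1/9940056) = -100697/8697549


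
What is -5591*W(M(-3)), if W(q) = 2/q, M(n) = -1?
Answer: 11182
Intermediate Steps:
-5591*W(M(-3)) = -11182/(-1) = -11182*(-1) = -5591*(-2) = 11182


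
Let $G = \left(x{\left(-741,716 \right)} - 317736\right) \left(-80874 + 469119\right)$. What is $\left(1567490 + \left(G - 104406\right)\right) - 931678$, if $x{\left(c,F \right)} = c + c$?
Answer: $-123934261004$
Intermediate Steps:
$x{\left(c,F \right)} = 2 c$
$G = -123934792410$ ($G = \left(2 \left(-741\right) - 317736\right) \left(-80874 + 469119\right) = \left(-1482 - 317736\right) 388245 = \left(-319218\right) 388245 = -123934792410$)
$\left(1567490 + \left(G - 104406\right)\right) - 931678 = \left(1567490 - 123934896816\right) - 931678 = -123933329326 - 931678 = -123934261004$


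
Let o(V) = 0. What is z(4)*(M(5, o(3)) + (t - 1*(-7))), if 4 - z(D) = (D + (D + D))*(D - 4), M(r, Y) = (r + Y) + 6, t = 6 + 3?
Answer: 108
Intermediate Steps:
t = 9
M(r, Y) = 6 + Y + r (M(r, Y) = (Y + r) + 6 = 6 + Y + r)
z(D) = 4 - 3*D*(-4 + D) (z(D) = 4 - (D + (D + D))*(D - 4) = 4 - (D + 2*D)*(-4 + D) = 4 - 3*D*(-4 + D))
z(4)*(M(5, o(3)) + (t - 1*(-7))) = (4 - 3*4² + 12*4)*((6 + 0 + 5) + (9 - 1*(-7))) = (4 - 3*16 + 48)*(11 + (9 + 7)) = (4 - 48 + 48)*(11 + 16) = 4*27 = 108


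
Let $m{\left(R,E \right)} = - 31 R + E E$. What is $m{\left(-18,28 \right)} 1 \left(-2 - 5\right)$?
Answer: $-9394$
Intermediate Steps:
$m{\left(R,E \right)} = E^{2} - 31 R$ ($m{\left(R,E \right)} = - 31 R + E^{2} = E^{2} - 31 R$)
$m{\left(-18,28 \right)} 1 \left(-2 - 5\right) = \left(28^{2} - -558\right) 1 \left(-2 - 5\right) = \left(784 + 558\right) 1 \left(-7\right) = 1342 \left(-7\right) = -9394$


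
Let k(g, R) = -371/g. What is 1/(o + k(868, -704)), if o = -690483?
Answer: -124/85619945 ≈ -1.4483e-6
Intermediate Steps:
1/(o + k(868, -704)) = 1/(-690483 - 371/868) = 1/(-690483 - 371*1/868) = 1/(-690483 - 53/124) = 1/(-85619945/124) = -124/85619945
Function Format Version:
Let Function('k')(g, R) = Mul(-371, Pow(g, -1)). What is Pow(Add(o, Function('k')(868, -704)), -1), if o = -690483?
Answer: Rational(-124, 85619945) ≈ -1.4483e-6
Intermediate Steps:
Pow(Add(o, Function('k')(868, -704)), -1) = Pow(Add(-690483, Mul(-371, Pow(868, -1))), -1) = Pow(Add(-690483, Mul(-371, Rational(1, 868))), -1) = Pow(Add(-690483, Rational(-53, 124)), -1) = Pow(Rational(-85619945, 124), -1) = Rational(-124, 85619945)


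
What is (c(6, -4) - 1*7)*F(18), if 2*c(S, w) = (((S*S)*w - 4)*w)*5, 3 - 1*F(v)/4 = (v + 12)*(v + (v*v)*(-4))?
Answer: 225916956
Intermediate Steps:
F(v) = 12 - 4*(12 + v)*(v - 4*v²) (F(v) = 12 - 4*(v + 12)*(v + (v*v)*(-4)) = 12 - 4*(12 + v)*(v + v²*(-4)) = 12 - 4*(12 + v)*(v - 4*v²))
c(S, w) = 5*w*(-4 + w*S²)/2 (c(S, w) = ((((S*S)*w - 4)*w)*5)/2 = (((S²*w - 4)*w)*5)/2 = (((w*S² - 4)*w)*5)/2 = (((-4 + w*S²)*w)*5)/2 = ((w*(-4 + w*S²))*5)/2 = (5*w*(-4 + w*S²))/2 = 5*w*(-4 + w*S²)/2)
(c(6, -4) - 1*7)*F(18) = ((5/2)*(-4)*(-4 - 4*6²) - 1*7)*(12 - 48*18 + 16*18³ + 188*18²) = ((5/2)*(-4)*(-4 - 4*36) - 7)*(12 - 864 + 16*5832 + 188*324) = ((5/2)*(-4)*(-4 - 144) - 7)*(12 - 864 + 93312 + 60912) = ((5/2)*(-4)*(-148) - 7)*153372 = (1480 - 7)*153372 = 1473*153372 = 225916956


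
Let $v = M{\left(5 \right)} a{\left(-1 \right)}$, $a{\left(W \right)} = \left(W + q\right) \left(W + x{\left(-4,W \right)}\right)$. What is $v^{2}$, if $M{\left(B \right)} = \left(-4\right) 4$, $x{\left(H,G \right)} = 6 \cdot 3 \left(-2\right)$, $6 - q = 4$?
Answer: $350464$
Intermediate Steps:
$q = 2$ ($q = 6 - 4 = 2$)
$x{\left(H,G \right)} = -36$ ($x{\left(H,G \right)} = 18 \left(-2\right) = -36$)
$M{\left(B \right)} = -16$
$a{\left(W \right)} = \left(-36 + W\right) \left(2 + W\right)$ ($a{\left(W \right)} = \left(W + 2\right) \left(W - 36\right) = \left(2 + W\right) \left(-36 + W\right) = \left(-36 + W\right) \left(2 + W\right)$)
$v = 592$ ($v = - 16 \left(-72 + \left(-1\right)^{2} - -34\right) = - 16 \left(-72 + 1 + 34\right) = \left(-16\right) \left(-37\right) = 592$)
$v^{2} = 592^{2} = 350464$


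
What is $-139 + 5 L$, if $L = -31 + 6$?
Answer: $-264$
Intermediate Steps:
$L = -25$
$-139 + 5 L = -139 + 5 \left(-25\right) = -139 - 125 = -264$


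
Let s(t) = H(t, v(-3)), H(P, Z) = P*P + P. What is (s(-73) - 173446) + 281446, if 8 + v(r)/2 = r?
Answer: 113256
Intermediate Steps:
v(r) = -16 + 2*r
H(P, Z) = P + P² (H(P, Z) = P² + P = P + P²)
s(t) = t*(1 + t)
(s(-73) - 173446) + 281446 = (-73*(1 - 73) - 173446) + 281446 = (-73*(-72) - 173446) + 281446 = (5256 - 173446) + 281446 = -168190 + 281446 = 113256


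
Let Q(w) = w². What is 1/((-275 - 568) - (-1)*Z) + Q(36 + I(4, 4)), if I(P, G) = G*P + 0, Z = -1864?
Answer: 7319727/2707 ≈ 2704.0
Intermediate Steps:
I(P, G) = G*P
1/((-275 - 568) - (-1)*Z) + Q(36 + I(4, 4)) = 1/((-275 - 568) - (-1)*(-1864)) + (36 + 4*4)² = 1/(-843 - 1*1864) + (36 + 16)² = 1/(-843 - 1864) + 52² = 1/(-2707) + 2704 = -1/2707 + 2704 = 7319727/2707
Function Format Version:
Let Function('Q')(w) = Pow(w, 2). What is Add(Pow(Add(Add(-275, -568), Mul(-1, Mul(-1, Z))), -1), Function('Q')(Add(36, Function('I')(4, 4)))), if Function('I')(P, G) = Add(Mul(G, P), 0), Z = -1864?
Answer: Rational(7319727, 2707) ≈ 2704.0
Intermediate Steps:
Function('I')(P, G) = Mul(G, P)
Add(Pow(Add(Add(-275, -568), Mul(-1, Mul(-1, Z))), -1), Function('Q')(Add(36, Function('I')(4, 4)))) = Add(Pow(Add(Add(-275, -568), Mul(-1, Mul(-1, -1864))), -1), Pow(Add(36, Mul(4, 4)), 2)) = Add(Pow(Add(-843, Mul(-1, 1864)), -1), Pow(Add(36, 16), 2)) = Add(Pow(Add(-843, -1864), -1), Pow(52, 2)) = Add(Pow(-2707, -1), 2704) = Add(Rational(-1, 2707), 2704) = Rational(7319727, 2707)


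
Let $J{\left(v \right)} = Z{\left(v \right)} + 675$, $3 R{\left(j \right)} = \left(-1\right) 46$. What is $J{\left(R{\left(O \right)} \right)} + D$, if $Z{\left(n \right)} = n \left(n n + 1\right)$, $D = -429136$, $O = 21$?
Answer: $- \frac{11666197}{27} \approx -4.3208 \cdot 10^{5}$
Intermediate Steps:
$Z{\left(n \right)} = n \left(1 + n^{2}\right)$ ($Z{\left(n \right)} = n \left(n^{2} + 1\right) = n \left(1 + n^{2}\right)$)
$R{\left(j \right)} = - \frac{46}{3}$ ($R{\left(j \right)} = \frac{\left(-1\right) 46}{3} = \frac{1}{3} \left(-46\right) = - \frac{46}{3}$)
$J{\left(v \right)} = 675 + v + v^{3}$ ($J{\left(v \right)} = \left(v + v^{3}\right) + 675 = 675 + v + v^{3}$)
$J{\left(R{\left(O \right)} \right)} + D = \left(675 - \frac{46}{3} + \left(- \frac{46}{3}\right)^{3}\right) - 429136 = \left(675 - \frac{46}{3} - \frac{97336}{27}\right) - 429136 = - \frac{79525}{27} - 429136 = - \frac{11666197}{27}$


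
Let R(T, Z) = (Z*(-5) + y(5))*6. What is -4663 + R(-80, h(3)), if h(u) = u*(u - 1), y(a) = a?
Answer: -4813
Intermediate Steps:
h(u) = u*(-1 + u)
R(T, Z) = 30 - 30*Z (R(T, Z) = (Z*(-5) + 5)*6 = (-5*Z + 5)*6 = (5 - 5*Z)*6 = 30 - 30*Z)
-4663 + R(-80, h(3)) = -4663 + (30 - 90*(-1 + 3)) = -4663 + (30 - 90*2) = -4663 + (30 - 30*6) = -4663 + (30 - 180) = -4663 - 150 = -4813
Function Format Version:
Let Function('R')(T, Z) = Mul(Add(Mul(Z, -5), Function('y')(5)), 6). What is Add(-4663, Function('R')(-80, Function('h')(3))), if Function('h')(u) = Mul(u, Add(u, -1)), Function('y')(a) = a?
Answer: -4813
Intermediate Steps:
Function('h')(u) = Mul(u, Add(-1, u))
Function('R')(T, Z) = Add(30, Mul(-30, Z)) (Function('R')(T, Z) = Mul(Add(Mul(Z, -5), 5), 6) = Mul(Add(Mul(-5, Z), 5), 6) = Mul(Add(5, Mul(-5, Z)), 6) = Add(30, Mul(-30, Z)))
Add(-4663, Function('R')(-80, Function('h')(3))) = Add(-4663, Add(30, Mul(-30, Mul(3, Add(-1, 3))))) = Add(-4663, Add(30, Mul(-30, Mul(3, 2)))) = Add(-4663, Add(30, Mul(-30, 6))) = Add(-4663, Add(30, -180)) = Add(-4663, -150) = -4813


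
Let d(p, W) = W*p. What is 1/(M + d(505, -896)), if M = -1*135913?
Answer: -1/588393 ≈ -1.6995e-6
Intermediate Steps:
M = -135913
1/(M + d(505, -896)) = 1/(-135913 - 896*505) = 1/(-135913 - 452480) = 1/(-588393) = -1/588393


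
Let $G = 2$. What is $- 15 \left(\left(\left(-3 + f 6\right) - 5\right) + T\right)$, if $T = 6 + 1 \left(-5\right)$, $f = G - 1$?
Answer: $15$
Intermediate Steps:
$f = 1$ ($f = 2 - 1 = 1$)
$T = 1$ ($T = 6 - 5 = 1$)
$- 15 \left(\left(\left(-3 + f 6\right) - 5\right) + T\right) = - 15 \left(\left(\left(-3 + 1 \cdot 6\right) - 5\right) + 1\right) = - 15 \left(\left(\left(-3 + 6\right) - 5\right) + 1\right) = - 15 \left(\left(3 - 5\right) + 1\right) = - 15 \left(-2 + 1\right) = \left(-15\right) \left(-1\right) = 15$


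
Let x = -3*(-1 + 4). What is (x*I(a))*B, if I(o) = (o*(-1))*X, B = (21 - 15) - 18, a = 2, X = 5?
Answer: -1080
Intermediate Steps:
x = -9 (x = -3*3 = -9)
B = -12 (B = 6 - 18 = -12)
I(o) = -5*o (I(o) = (o*(-1))*5 = -o*5 = -5*o)
(x*I(a))*B = -(-45)*2*(-12) = -9*(-10)*(-12) = 90*(-12) = -1080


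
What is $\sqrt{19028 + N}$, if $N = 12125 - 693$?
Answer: $2 \sqrt{7615} \approx 174.53$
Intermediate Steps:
$N = 11432$
$\sqrt{19028 + N} = \sqrt{19028 + 11432} = \sqrt{30460} = 2 \sqrt{7615}$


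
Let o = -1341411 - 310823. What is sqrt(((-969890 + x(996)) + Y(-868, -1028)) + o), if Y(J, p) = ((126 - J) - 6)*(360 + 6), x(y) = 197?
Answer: I*sqrt(2260319) ≈ 1503.4*I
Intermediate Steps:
Y(J, p) = 43920 - 366*J (Y(J, p) = (120 - J)*366 = 43920 - 366*J)
o = -1652234
sqrt(((-969890 + x(996)) + Y(-868, -1028)) + o) = sqrt(((-969890 + 197) + (43920 - 366*(-868))) - 1652234) = sqrt((-969693 + (43920 + 317688)) - 1652234) = sqrt((-969693 + 361608) - 1652234) = sqrt(-608085 - 1652234) = sqrt(-2260319) = I*sqrt(2260319)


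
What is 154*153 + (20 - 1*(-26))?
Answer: 23608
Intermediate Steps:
154*153 + (20 - 1*(-26)) = 23562 + (20 + 26) = 23562 + 46 = 23608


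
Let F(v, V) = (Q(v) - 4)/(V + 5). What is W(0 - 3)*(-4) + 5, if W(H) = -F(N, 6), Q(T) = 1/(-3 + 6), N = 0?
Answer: 11/3 ≈ 3.6667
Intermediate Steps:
Q(T) = 1/3
F(v, V) = -11/(3*(5 + V)) (F(v, V) = (1/3 - 4)/(V + 5) = -11/(3*(5 + V)))
W(H) = 1/3 (W(H) = -(-11)/(15 + 3*6) = -(-11)/(15 + 18) = -(-11)/33 = -1*(-1/3) = 1/3)
W(0 - 3)*(-4) + 5 = (1/3)*(-4) + 5 = -4/3 + 5 = 11/3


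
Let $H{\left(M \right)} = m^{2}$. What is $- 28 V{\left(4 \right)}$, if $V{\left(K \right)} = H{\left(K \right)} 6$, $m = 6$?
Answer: $-6048$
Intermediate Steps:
$H{\left(M \right)} = 36$ ($H{\left(M \right)} = 6^{2} = 36$)
$V{\left(K \right)} = 216$ ($V{\left(K \right)} = 36 \cdot 6 = 216$)
$- 28 V{\left(4 \right)} = \left(-28\right) 216 = -6048$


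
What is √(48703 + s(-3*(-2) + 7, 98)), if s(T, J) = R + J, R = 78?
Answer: 3*√5431 ≈ 221.09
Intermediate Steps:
s(T, J) = 78 + J
√(48703 + s(-3*(-2) + 7, 98)) = √(48703 + (78 + 98)) = √(48703 + 176) = √48879 = 3*√5431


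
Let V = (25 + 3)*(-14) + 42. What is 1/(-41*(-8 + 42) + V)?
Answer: -1/1744 ≈ -0.00057339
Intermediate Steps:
V = -350 (V = 28*(-14) + 42 = -392 + 42 = -350)
1/(-41*(-8 + 42) + V) = 1/(-41*(-8 + 42) - 350) = 1/(-41*34 - 350) = 1/(-1394 - 350) = 1/(-1744) = -1/1744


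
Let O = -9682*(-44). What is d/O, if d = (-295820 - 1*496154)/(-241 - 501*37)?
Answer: 395987/3999789112 ≈ 9.9002e-5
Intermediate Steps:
O = 426008
d = 395987/9389 (d = (-295820 - 496154)/(-241 - 18537) = -791974/(-18778) = -791974*(-1/18778) = 395987/9389 ≈ 42.176)
d/O = (395987/9389)/426008 = (395987/9389)*(1/426008) = 395987/3999789112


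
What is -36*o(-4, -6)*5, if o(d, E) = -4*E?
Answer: -4320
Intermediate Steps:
-36*o(-4, -6)*5 = -(-144)*(-6)*5 = -36*24*5 = -864*5 = -4320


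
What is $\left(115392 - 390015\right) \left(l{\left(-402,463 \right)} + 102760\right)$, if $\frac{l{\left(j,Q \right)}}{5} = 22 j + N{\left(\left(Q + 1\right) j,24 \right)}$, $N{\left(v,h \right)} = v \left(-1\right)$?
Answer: $-272200825140$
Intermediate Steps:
$N{\left(v,h \right)} = - v$
$l{\left(j,Q \right)} = 110 j - 5 j \left(1 + Q\right)$ ($l{\left(j,Q \right)} = 5 \left(22 j - \left(Q + 1\right) j\right) = 5 \left(22 j - \left(1 + Q\right) j\right) = 5 \left(22 j - j \left(1 + Q\right)\right) = 110 j - 5 j \left(1 + Q\right)$)
$\left(115392 - 390015\right) \left(l{\left(-402,463 \right)} + 102760\right) = \left(115392 - 390015\right) \left(5 \left(-402\right) \left(21 - 463\right) + 102760\right) = - 274623 \left(5 \left(-402\right) \left(21 - 463\right) + 102760\right) = - 274623 \left(5 \left(-402\right) \left(-442\right) + 102760\right) = - 274623 \left(888420 + 102760\right) = \left(-274623\right) 991180 = -272200825140$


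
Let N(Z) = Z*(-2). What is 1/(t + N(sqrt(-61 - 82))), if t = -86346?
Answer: I/(2*(sqrt(143) - 43173*I)) ≈ -1.1581e-5 + 3.2078e-9*I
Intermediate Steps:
N(Z) = -2*Z
1/(t + N(sqrt(-61 - 82))) = 1/(-86346 - 2*sqrt(-61 - 82)) = 1/(-86346 - 2*I*sqrt(143))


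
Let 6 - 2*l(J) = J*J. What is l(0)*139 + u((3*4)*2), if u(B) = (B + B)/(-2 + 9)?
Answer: 2967/7 ≈ 423.86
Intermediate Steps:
l(J) = 3 - J**2/2 (l(J) = 3 - J*J/2 = 3 - J**2/2)
u(B) = 2*B/7 (u(B) = (2*B)/7 = (2*B)*(1/7) = 2*B/7)
l(0)*139 + u((3*4)*2) = (3 - 1/2*0**2)*139 + 2*((3*4)*2)/7 = (3 - 1/2*0)*139 + 2*(12*2)/7 = (3 + 0)*139 + (2/7)*24 = 3*139 + 48/7 = 417 + 48/7 = 2967/7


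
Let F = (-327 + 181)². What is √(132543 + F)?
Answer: √153859 ≈ 392.25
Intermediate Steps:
F = 21316 (F = (-146)² = 21316)
√(132543 + F) = √(132543 + 21316) = √153859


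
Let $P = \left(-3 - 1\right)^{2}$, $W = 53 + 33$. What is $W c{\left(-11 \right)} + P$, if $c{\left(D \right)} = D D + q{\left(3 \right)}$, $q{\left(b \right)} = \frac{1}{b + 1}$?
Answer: $\frac{20887}{2} \approx 10444.0$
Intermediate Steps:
$W = 86$
$q{\left(b \right)} = \frac{1}{1 + b}$
$P = 16$ ($P = \left(-4\right)^{2} = 16$)
$c{\left(D \right)} = \frac{1}{4} + D^{2}$ ($c{\left(D \right)} = D D + \frac{1}{1 + 3} = D^{2} + \frac{1}{4} = \frac{1}{4} + D^{2}$)
$W c{\left(-11 \right)} + P = 86 \left(\frac{1}{4} + \left(-11\right)^{2}\right) + 16 = 86 \left(\frac{1}{4} + 121\right) + 16 = 86 \cdot \frac{485}{4} + 16 = \frac{20855}{2} + 16 = \frac{20887}{2}$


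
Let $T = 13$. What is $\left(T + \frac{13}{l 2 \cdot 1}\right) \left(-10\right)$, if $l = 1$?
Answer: $-195$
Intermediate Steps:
$\left(T + \frac{13}{l 2 \cdot 1}\right) \left(-10\right) = \left(13 + \frac{13}{1 \cdot 2 \cdot 1}\right) \left(-10\right) = \left(13 + \frac{13}{2 \cdot 1}\right) \left(-10\right) = \left(13 + \frac{13}{2}\right) \left(-10\right) = \frac{39}{2} \left(-10\right) = -195$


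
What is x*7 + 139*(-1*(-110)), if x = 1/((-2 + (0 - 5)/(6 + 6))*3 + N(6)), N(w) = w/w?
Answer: 382222/25 ≈ 15289.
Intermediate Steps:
N(w) = 1
x = -4/25 (x = 1/((-2 + (0 - 5)/(6 + 6))*3 + 1) = 1/((-2 - 5/12)*3 + 1) = 1/(-29/12*3 + 1) = 1/(-29/4 + 1) = 1/(-25/4) = -4/25 ≈ -0.16000)
x*7 + 139*(-1*(-110)) = -4/25*7 + 139*(-1*(-110)) = -28/25 + 139*110 = -28/25 + 15290 = 382222/25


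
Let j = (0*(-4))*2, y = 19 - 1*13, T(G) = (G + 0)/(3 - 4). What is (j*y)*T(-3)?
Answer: 0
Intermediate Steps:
T(G) = -G (T(G) = G/(-1) = G*(-1) = -G)
y = 6 (y = 19 - 13 = 6)
j = 0 (j = 0*2 = 0)
(j*y)*T(-3) = (0*6)*(-1*(-3)) = 0*3 = 0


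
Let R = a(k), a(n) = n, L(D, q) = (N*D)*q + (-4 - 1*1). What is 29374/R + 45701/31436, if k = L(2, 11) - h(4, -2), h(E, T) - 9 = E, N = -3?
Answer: -229890545/660156 ≈ -348.24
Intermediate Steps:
h(E, T) = 9 + E
L(D, q) = -5 - 3*D*q (L(D, q) = (-3*D)*q + (-4 - 1*1) = -3*D*q + (-4 - 1) = -3*D*q - 5 = -5 - 3*D*q)
k = -84 (k = (-5 - 3*2*11) - (9 + 4) = (-5 - 66) - 1*13 = -71 - 13 = -84)
R = -84
29374/R + 45701/31436 = 29374/(-84) + 45701/31436 = 29374*(-1/84) + 45701*(1/31436) = -14687/42 + 45701/31436 = -229890545/660156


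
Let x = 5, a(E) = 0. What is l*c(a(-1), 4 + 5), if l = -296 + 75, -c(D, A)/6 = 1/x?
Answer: 1326/5 ≈ 265.20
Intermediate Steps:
c(D, A) = -6/5
l = -221
l*c(a(-1), 4 + 5) = -221*(-6/5) = 1326/5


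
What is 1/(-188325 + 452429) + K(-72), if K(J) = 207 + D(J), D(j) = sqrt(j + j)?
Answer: 54669529/264104 + 12*I ≈ 207.0 + 12.0*I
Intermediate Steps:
D(j) = sqrt(2)*sqrt(j) (D(j) = sqrt(2*j) = sqrt(2)*sqrt(j))
K(J) = 207 + sqrt(2)*sqrt(J)
1/(-188325 + 452429) + K(-72) = 1/(-188325 + 452429) + (207 + sqrt(2)*sqrt(-72)) = 1/264104 + (207 + sqrt(2)*(6*I*sqrt(2))) = 1/264104 + (207 + 12*I) = 54669529/264104 + 12*I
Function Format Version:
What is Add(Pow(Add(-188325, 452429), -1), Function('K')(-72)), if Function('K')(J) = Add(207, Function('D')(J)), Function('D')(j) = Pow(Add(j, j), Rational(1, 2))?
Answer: Add(Rational(54669529, 264104), Mul(12, I)) ≈ Add(207.00, Mul(12.000, I))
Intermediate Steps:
Function('D')(j) = Mul(Pow(2, Rational(1, 2)), Pow(j, Rational(1, 2))) (Function('D')(j) = Pow(Mul(2, j), Rational(1, 2)) = Mul(Pow(2, Rational(1, 2)), Pow(j, Rational(1, 2))))
Function('K')(J) = Add(207, Mul(Pow(2, Rational(1, 2)), Pow(J, Rational(1, 2))))
Add(Pow(Add(-188325, 452429), -1), Function('K')(-72)) = Add(Pow(Add(-188325, 452429), -1), Add(207, Mul(Pow(2, Rational(1, 2)), Pow(-72, Rational(1, 2))))) = Add(Pow(264104, -1), Add(207, Mul(Pow(2, Rational(1, 2)), Mul(6, I, Pow(2, Rational(1, 2)))))) = Add(Rational(1, 264104), Add(207, Mul(12, I))) = Add(Rational(54669529, 264104), Mul(12, I))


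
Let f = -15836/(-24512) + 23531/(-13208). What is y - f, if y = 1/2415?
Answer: 27754692683/24433347120 ≈ 1.1359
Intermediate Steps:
y = 1/2415 ≈ 0.00041408
f = -11488437/10117328 (f = -15836*(-1/24512) + 23531*(-1/13208) = 3959/6128 - 23531/13208 = -11488437/10117328 ≈ -1.1355)
y - f = 1/2415 - 1*(-11488437/10117328) = 1/2415 + 11488437/10117328 = 27754692683/24433347120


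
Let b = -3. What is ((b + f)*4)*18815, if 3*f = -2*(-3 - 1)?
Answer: -75260/3 ≈ -25087.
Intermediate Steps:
f = 8/3 (f = (-2*(-3 - 1))/3 = (-2*(-4))/3 = (⅓)*8 = 8/3 ≈ 2.6667)
((b + f)*4)*18815 = ((-3 + 8/3)*4)*18815 = -⅓*4*18815 = -4/3*18815 = -75260/3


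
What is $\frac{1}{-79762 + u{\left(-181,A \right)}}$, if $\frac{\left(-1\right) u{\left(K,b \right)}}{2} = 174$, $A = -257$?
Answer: $- \frac{1}{80110} \approx -1.2483 \cdot 10^{-5}$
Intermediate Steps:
$u{\left(K,b \right)} = -348$ ($u{\left(K,b \right)} = \left(-2\right) 174 = -348$)
$\frac{1}{-79762 + u{\left(-181,A \right)}} = \frac{1}{-79762 - 348} = \frac{1}{-80110} = - \frac{1}{80110}$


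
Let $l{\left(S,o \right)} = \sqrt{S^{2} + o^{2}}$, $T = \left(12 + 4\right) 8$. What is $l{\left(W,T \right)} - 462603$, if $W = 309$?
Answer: $-462603 + \sqrt{111865} \approx -4.6227 \cdot 10^{5}$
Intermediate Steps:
$T = 128$ ($T = 16 \cdot 8 = 128$)
$l{\left(W,T \right)} - 462603 = \sqrt{309^{2} + 128^{2}} - 462603 = \sqrt{95481 + 16384} - 462603 = \sqrt{111865} - 462603 = -462603 + \sqrt{111865}$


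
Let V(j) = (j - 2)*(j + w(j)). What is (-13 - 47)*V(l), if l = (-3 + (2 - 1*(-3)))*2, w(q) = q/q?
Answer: -600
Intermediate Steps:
w(q) = 1
l = 4 (l = (-3 + (2 + 3))*2 = (-3 + 5)*2 = 2*2 = 4)
V(j) = (1 + j)*(-2 + j) (V(j) = (j - 2)*(j + 1) = (-2 + j)*(1 + j) = (1 + j)*(-2 + j))
(-13 - 47)*V(l) = (-13 - 47)*(-2 + 4² - 1*4) = -60*(-2 + 16 - 4) = -60*10 = -600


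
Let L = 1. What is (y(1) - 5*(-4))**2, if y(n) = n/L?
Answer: 441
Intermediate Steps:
y(n) = n (y(n) = n/1 = n*1 = n)
(y(1) - 5*(-4))**2 = (1 - 5*(-4))**2 = (1 + 20)**2 = 21**2 = 441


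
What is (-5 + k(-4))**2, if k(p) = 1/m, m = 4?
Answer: 361/16 ≈ 22.563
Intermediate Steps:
k(p) = 1/4
(-5 + k(-4))**2 = (-5 + 1/4)**2 = (-19/4)**2 = 361/16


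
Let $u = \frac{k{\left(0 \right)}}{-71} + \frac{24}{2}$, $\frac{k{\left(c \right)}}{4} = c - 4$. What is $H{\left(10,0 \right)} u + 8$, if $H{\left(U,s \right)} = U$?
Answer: $\frac{9248}{71} \approx 130.25$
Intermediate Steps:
$k{\left(c \right)} = -16 + 4 c$ ($k{\left(c \right)} = 4 \left(c - 4\right) = 4 \left(-4 + c\right) = -16 + 4 c$)
$u = \frac{868}{71}$ ($u = \frac{-16 + 4 \cdot 0}{-71} + \frac{24}{2} = \left(-16 + 0\right) \left(- \frac{1}{71}\right) + 24 \cdot \frac{1}{2} = \left(-16\right) \left(- \frac{1}{71}\right) + 12 = \frac{16}{71} + 12 = \frac{868}{71} \approx 12.225$)
$H{\left(10,0 \right)} u + 8 = 10 \cdot \frac{868}{71} + 8 = \frac{8680}{71} + 8 = \frac{9248}{71}$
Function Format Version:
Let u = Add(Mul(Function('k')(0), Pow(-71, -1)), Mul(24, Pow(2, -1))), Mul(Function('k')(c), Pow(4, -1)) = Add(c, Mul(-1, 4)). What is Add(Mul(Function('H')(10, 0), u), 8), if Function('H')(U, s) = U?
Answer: Rational(9248, 71) ≈ 130.25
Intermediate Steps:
Function('k')(c) = Add(-16, Mul(4, c)) (Function('k')(c) = Mul(4, Add(c, Mul(-1, 4))) = Mul(4, Add(c, -4)) = Mul(4, Add(-4, c)) = Add(-16, Mul(4, c)))
u = Rational(868, 71) (u = Add(Mul(Add(-16, Mul(4, 0)), Pow(-71, -1)), Mul(24, Pow(2, -1))) = Add(Mul(Add(-16, 0), Rational(-1, 71)), Mul(24, Rational(1, 2))) = Add(Mul(-16, Rational(-1, 71)), 12) = Add(Rational(16, 71), 12) = Rational(868, 71) ≈ 12.225)
Add(Mul(Function('H')(10, 0), u), 8) = Add(Mul(10, Rational(868, 71)), 8) = Add(Rational(8680, 71), 8) = Rational(9248, 71)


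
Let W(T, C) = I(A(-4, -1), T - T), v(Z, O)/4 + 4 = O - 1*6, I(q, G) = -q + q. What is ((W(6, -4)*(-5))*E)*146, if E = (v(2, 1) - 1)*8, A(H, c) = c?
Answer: 0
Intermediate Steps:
I(q, G) = 0
v(Z, O) = -40 + 4*O (v(Z, O) = -16 + 4*(O - 1*6) = -16 + 4*(O - 6) = -16 + 4*(-6 + O) = -16 + (-24 + 4*O) = -40 + 4*O)
W(T, C) = 0
E = -296 (E = ((-40 + 4*1) - 1)*8 = ((-40 + 4) - 1)*8 = (-36 - 1)*8 = -37*8 = -296)
((W(6, -4)*(-5))*E)*146 = ((0*(-5))*(-296))*146 = (0*(-296))*146 = 0*146 = 0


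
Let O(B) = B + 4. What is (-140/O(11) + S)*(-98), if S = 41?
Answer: -9310/3 ≈ -3103.3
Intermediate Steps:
O(B) = 4 + B
(-140/O(11) + S)*(-98) = (-140/(4 + 11) + 41)*(-98) = (-140/15 + 41)*(-98) = (-140*1/15 + 41)*(-98) = (-28/3 + 41)*(-98) = (95/3)*(-98) = -9310/3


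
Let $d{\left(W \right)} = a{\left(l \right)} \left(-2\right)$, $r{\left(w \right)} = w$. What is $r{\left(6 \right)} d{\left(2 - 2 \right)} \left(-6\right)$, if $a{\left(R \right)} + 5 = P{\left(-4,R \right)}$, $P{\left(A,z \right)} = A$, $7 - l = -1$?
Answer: $-648$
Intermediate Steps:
$l = 8$ ($l = 7 - -1 = 7 + 1 = 8$)
$a{\left(R \right)} = -9$ ($a{\left(R \right)} = -5 - 4 = -9$)
$d{\left(W \right)} = 18$ ($d{\left(W \right)} = \left(-9\right) \left(-2\right) = 18$)
$r{\left(6 \right)} d{\left(2 - 2 \right)} \left(-6\right) = 6 \cdot 18 \left(-6\right) = 108 \left(-6\right) = -648$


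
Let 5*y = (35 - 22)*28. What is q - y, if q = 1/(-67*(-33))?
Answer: -804799/11055 ≈ -72.800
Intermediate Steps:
q = 1/2211 ≈ 0.00045228
y = 364/5 (y = ((35 - 22)*28)/5 = (13*28)/5 = (⅕)*364 = 364/5 ≈ 72.800)
q - y = 1/2211 - 1*364/5 = 1/2211 - 364/5 = -804799/11055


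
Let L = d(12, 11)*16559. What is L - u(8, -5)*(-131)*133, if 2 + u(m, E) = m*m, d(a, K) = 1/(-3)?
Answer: 3224119/3 ≈ 1.0747e+6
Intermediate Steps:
d(a, K) = -⅓
u(m, E) = -2 + m² (u(m, E) = -2 + m*m = -2 + m²)
L = -16559/3 (L = -⅓*16559 = -16559/3 ≈ -5519.7)
L - u(8, -5)*(-131)*133 = -16559/3 - (-2 + 8²)*(-131)*133 = -16559/3 - (-2 + 64)*(-131)*133 = -16559/3 - 62*(-131)*133 = -16559/3 - (-8122)*133 = -16559/3 - 1*(-1080226) = -16559/3 + 1080226 = 3224119/3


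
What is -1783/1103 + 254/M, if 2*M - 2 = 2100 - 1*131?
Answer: -2953969/2174013 ≈ -1.3588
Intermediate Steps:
M = 1971/2 (M = 1 + (2100 - 1*131)/2 = 1 + (2100 - 131)/2 = 1 + (½)*1969 = 1 + 1969/2 = 1971/2 ≈ 985.50)
-1783/1103 + 254/M = -1783/1103 + 254/(1971/2) = -1783*1/1103 + 254*(2/1971) = -1783/1103 + 508/1971 = -2953969/2174013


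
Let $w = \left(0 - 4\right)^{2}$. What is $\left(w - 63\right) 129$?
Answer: $-6063$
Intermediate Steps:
$w = 16$ ($w = \left(-4\right)^{2} = 16$)
$\left(w - 63\right) 129 = \left(16 - 63\right) 129 = \left(-47\right) 129 = -6063$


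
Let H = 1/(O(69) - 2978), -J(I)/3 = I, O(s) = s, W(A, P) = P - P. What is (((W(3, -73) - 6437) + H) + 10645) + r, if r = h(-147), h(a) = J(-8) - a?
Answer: 12738510/2909 ≈ 4379.0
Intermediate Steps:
W(A, P) = 0
J(I) = -3*I
H = -1/2909 (H = 1/(69 - 2978) = 1/(-2909) = -1/2909 ≈ -0.00034376)
h(a) = 24 - a (h(a) = -3*(-8) - a = 24 - a)
r = 171 (r = 24 - 1*(-147) = 24 + 147 = 171)
(((W(3, -73) - 6437) + H) + 10645) + r = (((0 - 6437) - 1/2909) + 10645) + 171 = ((-6437 - 1/2909) + 10645) + 171 = (-18725234/2909 + 10645) + 171 = 12241071/2909 + 171 = 12738510/2909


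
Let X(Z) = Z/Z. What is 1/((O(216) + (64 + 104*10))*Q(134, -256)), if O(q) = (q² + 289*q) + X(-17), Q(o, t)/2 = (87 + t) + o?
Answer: -1/7712950 ≈ -1.2965e-7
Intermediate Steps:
X(Z) = 1
Q(o, t) = 174 + 2*o + 2*t (Q(o, t) = 2*((87 + t) + o) = 2*(87 + o + t) = 174 + 2*o + 2*t)
O(q) = 1 + q² + 289*q (O(q) = (q² + 289*q) + 1 = 1 + q² + 289*q)
1/((O(216) + (64 + 104*10))*Q(134, -256)) = 1/(((1 + 216² + 289*216) + (64 + 104*10))*(174 + 2*134 + 2*(-256))) = 1/(((1 + 46656 + 62424) + (64 + 1040))*(174 + 268 - 512)) = 1/((109081 + 1104)*(-70)) = -1/70/110185 = (1/110185)*(-1/70) = -1/7712950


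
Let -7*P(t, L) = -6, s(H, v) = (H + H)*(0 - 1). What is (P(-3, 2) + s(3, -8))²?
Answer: 1296/49 ≈ 26.449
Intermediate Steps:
s(H, v) = -2*H (s(H, v) = (2*H)*(-1) = -2*H)
P(t, L) = 6/7 (P(t, L) = -⅐*(-6) = 6/7)
(P(-3, 2) + s(3, -8))² = (6/7 - 2*3)² = (6/7 - 6)² = (-36/7)² = 1296/49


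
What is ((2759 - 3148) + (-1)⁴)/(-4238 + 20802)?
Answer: -97/4141 ≈ -0.023424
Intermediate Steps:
((2759 - 3148) + (-1)⁴)/(-4238 + 20802) = (-389 + 1)/16564 = -388*1/16564 = -97/4141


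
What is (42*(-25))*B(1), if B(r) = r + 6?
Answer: -7350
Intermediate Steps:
B(r) = 6 + r
(42*(-25))*B(1) = (42*(-25))*(6 + 1) = -1050*7 = -7350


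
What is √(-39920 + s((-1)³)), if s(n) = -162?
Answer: 7*I*√818 ≈ 200.2*I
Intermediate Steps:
√(-39920 + s((-1)³)) = √(-39920 - 162) = √(-40082) = 7*I*√818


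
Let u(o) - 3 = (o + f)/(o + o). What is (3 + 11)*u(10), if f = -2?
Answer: 238/5 ≈ 47.600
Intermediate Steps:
u(o) = 3 + (-2 + o)/(2*o) (u(o) = 3 + (o - 2)/(o + o) = 3 + (-2 + o)/((2*o)) = 3 + (-2 + o)*(1/(2*o)) = 3 + (-2 + o)/(2*o))
(3 + 11)*u(10) = (3 + 11)*(7/2 - 1/10) = 14*(7/2 - 1*1/10) = 14*(7/2 - 1/10) = 14*(17/5) = 238/5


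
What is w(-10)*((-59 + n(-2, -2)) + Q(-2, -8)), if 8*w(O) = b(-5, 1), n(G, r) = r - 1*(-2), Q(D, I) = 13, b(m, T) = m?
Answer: 115/4 ≈ 28.750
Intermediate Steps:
n(G, r) = 2 + r (n(G, r) = r + 2 = 2 + r)
w(O) = -5/8 (w(O) = (⅛)*(-5) = -5/8)
w(-10)*((-59 + n(-2, -2)) + Q(-2, -8)) = -5*((-59 + (2 - 2)) + 13)/8 = -5*((-59 + 0) + 13)/8 = -5*(-59 + 13)/8 = -5/8*(-46) = 115/4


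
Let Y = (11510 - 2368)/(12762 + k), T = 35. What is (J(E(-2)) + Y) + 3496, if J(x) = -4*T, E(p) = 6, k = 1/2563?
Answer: 109794858438/32709007 ≈ 3356.7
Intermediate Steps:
k = 1/2563 ≈ 0.00039017
J(x) = -140 (J(x) = -4*35 = -140)
Y = 23430946/32709007 (Y = (11510 - 2368)/(12762 + 1/2563) = 9142/(32709007/2563) = 9142*(2563/32709007) = 23430946/32709007 ≈ 0.71635)
(J(E(-2)) + Y) + 3496 = (-140 + 23430946/32709007) + 3496 = -4555830034/32709007 + 3496 = 109794858438/32709007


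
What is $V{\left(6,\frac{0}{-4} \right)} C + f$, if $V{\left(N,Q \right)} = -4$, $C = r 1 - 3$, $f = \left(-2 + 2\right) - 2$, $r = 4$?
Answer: $-6$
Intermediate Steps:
$f = -2$ ($f = 0 - 2 = -2$)
$C = 1$ ($C = 4 \cdot 1 - 3 = 4 - 3 = 1$)
$V{\left(6,\frac{0}{-4} \right)} C + f = \left(-4\right) 1 - 2 = -4 - 2 = -6$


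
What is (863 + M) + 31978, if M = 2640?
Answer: 35481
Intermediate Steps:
(863 + M) + 31978 = (863 + 2640) + 31978 = 3503 + 31978 = 35481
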